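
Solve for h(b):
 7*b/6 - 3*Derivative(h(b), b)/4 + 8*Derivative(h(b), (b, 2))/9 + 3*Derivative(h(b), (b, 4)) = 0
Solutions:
 h(b) = C1 + C2*exp(b*(-(729 + sqrt(564209))^(1/3) + 32/(729 + sqrt(564209))^(1/3))/36)*sin(sqrt(3)*b*(32/(729 + sqrt(564209))^(1/3) + (729 + sqrt(564209))^(1/3))/36) + C3*exp(b*(-(729 + sqrt(564209))^(1/3) + 32/(729 + sqrt(564209))^(1/3))/36)*cos(sqrt(3)*b*(32/(729 + sqrt(564209))^(1/3) + (729 + sqrt(564209))^(1/3))/36) + C4*exp(-b*(-(729 + sqrt(564209))^(1/3) + 32/(729 + sqrt(564209))^(1/3))/18) + 7*b^2/9 + 448*b/243


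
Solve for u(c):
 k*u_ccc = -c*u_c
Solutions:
 u(c) = C1 + Integral(C2*airyai(c*(-1/k)^(1/3)) + C3*airybi(c*(-1/k)^(1/3)), c)


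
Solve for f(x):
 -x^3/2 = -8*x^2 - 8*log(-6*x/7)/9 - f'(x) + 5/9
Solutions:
 f(x) = C1 + x^4/8 - 8*x^3/3 - 8*x*log(-x)/9 + x*(-8*log(6) + 13 + 8*log(7))/9


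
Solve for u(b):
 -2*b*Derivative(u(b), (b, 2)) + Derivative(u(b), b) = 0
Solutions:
 u(b) = C1 + C2*b^(3/2)


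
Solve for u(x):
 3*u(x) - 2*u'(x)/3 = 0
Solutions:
 u(x) = C1*exp(9*x/2)


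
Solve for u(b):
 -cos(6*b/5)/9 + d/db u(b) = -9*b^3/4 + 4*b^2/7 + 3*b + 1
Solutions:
 u(b) = C1 - 9*b^4/16 + 4*b^3/21 + 3*b^2/2 + b + 5*sin(6*b/5)/54


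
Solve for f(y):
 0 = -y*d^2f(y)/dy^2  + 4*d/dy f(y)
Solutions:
 f(y) = C1 + C2*y^5


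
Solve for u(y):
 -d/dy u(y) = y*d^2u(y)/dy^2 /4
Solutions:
 u(y) = C1 + C2/y^3


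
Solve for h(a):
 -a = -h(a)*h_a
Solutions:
 h(a) = -sqrt(C1 + a^2)
 h(a) = sqrt(C1 + a^2)


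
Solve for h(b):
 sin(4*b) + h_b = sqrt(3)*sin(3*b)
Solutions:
 h(b) = C1 - sqrt(3)*cos(3*b)/3 + cos(4*b)/4


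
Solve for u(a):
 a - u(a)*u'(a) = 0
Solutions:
 u(a) = -sqrt(C1 + a^2)
 u(a) = sqrt(C1 + a^2)


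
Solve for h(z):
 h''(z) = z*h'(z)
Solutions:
 h(z) = C1 + C2*erfi(sqrt(2)*z/2)


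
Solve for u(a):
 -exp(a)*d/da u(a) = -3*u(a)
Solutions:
 u(a) = C1*exp(-3*exp(-a))


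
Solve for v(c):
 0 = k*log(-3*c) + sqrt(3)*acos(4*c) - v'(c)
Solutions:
 v(c) = C1 + c*k*(log(-c) - 1) + c*k*log(3) + sqrt(3)*(c*acos(4*c) - sqrt(1 - 16*c^2)/4)


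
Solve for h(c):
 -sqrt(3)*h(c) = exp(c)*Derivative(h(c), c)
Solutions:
 h(c) = C1*exp(sqrt(3)*exp(-c))


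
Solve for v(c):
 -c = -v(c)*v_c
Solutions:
 v(c) = -sqrt(C1 + c^2)
 v(c) = sqrt(C1 + c^2)


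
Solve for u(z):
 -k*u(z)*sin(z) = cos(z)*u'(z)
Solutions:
 u(z) = C1*exp(k*log(cos(z)))


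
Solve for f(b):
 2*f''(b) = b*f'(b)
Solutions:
 f(b) = C1 + C2*erfi(b/2)


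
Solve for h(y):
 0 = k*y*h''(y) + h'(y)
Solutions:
 h(y) = C1 + y^(((re(k) - 1)*re(k) + im(k)^2)/(re(k)^2 + im(k)^2))*(C2*sin(log(y)*Abs(im(k))/(re(k)^2 + im(k)^2)) + C3*cos(log(y)*im(k)/(re(k)^2 + im(k)^2)))


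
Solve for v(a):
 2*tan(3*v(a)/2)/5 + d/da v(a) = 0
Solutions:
 v(a) = -2*asin(C1*exp(-3*a/5))/3 + 2*pi/3
 v(a) = 2*asin(C1*exp(-3*a/5))/3


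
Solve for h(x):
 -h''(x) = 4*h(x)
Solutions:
 h(x) = C1*sin(2*x) + C2*cos(2*x)


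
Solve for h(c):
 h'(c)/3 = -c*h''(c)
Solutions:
 h(c) = C1 + C2*c^(2/3)


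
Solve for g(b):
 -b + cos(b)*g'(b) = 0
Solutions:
 g(b) = C1 + Integral(b/cos(b), b)


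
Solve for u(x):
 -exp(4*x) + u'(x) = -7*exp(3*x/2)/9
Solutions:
 u(x) = C1 - 14*exp(3*x/2)/27 + exp(4*x)/4


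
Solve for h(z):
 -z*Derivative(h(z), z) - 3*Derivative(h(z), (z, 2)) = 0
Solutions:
 h(z) = C1 + C2*erf(sqrt(6)*z/6)


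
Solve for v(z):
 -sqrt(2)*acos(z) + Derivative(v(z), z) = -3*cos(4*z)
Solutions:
 v(z) = C1 + sqrt(2)*(z*acos(z) - sqrt(1 - z^2)) - 3*sin(4*z)/4


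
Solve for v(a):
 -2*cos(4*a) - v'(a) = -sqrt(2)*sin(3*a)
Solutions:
 v(a) = C1 - sin(4*a)/2 - sqrt(2)*cos(3*a)/3


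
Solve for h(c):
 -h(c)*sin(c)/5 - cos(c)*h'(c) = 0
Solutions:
 h(c) = C1*cos(c)^(1/5)


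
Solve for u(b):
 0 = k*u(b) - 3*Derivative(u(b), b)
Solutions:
 u(b) = C1*exp(b*k/3)


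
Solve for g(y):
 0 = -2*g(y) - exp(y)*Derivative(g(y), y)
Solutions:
 g(y) = C1*exp(2*exp(-y))


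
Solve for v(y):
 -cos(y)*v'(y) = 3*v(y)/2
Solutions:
 v(y) = C1*(sin(y) - 1)^(3/4)/(sin(y) + 1)^(3/4)


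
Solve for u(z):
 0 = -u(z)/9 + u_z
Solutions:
 u(z) = C1*exp(z/9)


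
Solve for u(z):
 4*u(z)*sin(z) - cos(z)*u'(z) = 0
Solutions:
 u(z) = C1/cos(z)^4


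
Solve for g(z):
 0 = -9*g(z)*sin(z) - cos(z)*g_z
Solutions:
 g(z) = C1*cos(z)^9


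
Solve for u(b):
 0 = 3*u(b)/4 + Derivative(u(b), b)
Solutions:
 u(b) = C1*exp(-3*b/4)


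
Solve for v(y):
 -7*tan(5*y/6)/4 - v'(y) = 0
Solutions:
 v(y) = C1 + 21*log(cos(5*y/6))/10


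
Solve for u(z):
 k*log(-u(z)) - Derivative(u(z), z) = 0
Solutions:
 -li(-u(z)) = C1 + k*z


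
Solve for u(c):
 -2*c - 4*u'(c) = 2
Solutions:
 u(c) = C1 - c^2/4 - c/2


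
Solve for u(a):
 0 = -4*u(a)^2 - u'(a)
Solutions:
 u(a) = 1/(C1 + 4*a)


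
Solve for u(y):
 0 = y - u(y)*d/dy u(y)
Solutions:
 u(y) = -sqrt(C1 + y^2)
 u(y) = sqrt(C1 + y^2)


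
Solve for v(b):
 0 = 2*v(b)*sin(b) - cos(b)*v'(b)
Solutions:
 v(b) = C1/cos(b)^2


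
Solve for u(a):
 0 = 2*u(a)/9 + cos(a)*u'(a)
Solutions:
 u(a) = C1*(sin(a) - 1)^(1/9)/(sin(a) + 1)^(1/9)


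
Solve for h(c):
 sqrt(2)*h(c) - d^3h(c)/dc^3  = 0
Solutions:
 h(c) = C3*exp(2^(1/6)*c) + (C1*sin(2^(1/6)*sqrt(3)*c/2) + C2*cos(2^(1/6)*sqrt(3)*c/2))*exp(-2^(1/6)*c/2)


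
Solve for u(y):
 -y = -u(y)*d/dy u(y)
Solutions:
 u(y) = -sqrt(C1 + y^2)
 u(y) = sqrt(C1 + y^2)


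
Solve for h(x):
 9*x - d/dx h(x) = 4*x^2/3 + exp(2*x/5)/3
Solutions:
 h(x) = C1 - 4*x^3/9 + 9*x^2/2 - 5*exp(2*x/5)/6


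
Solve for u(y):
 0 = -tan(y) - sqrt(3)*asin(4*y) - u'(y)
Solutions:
 u(y) = C1 - sqrt(3)*(y*asin(4*y) + sqrt(1 - 16*y^2)/4) + log(cos(y))


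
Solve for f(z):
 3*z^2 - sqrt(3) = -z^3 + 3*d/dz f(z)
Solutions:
 f(z) = C1 + z^4/12 + z^3/3 - sqrt(3)*z/3


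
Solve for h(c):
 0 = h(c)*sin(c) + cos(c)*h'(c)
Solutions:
 h(c) = C1*cos(c)


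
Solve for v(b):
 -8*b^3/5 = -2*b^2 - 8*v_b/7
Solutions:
 v(b) = C1 + 7*b^4/20 - 7*b^3/12


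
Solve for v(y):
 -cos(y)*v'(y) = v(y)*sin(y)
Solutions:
 v(y) = C1*cos(y)


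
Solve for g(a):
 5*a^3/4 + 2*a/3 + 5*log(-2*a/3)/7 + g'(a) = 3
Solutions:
 g(a) = C1 - 5*a^4/16 - a^2/3 - 5*a*log(-a)/7 + a*(-5*log(2) + 5*log(3) + 26)/7


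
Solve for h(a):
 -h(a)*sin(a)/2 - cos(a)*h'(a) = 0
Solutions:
 h(a) = C1*sqrt(cos(a))


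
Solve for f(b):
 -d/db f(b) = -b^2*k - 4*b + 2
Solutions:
 f(b) = C1 + b^3*k/3 + 2*b^2 - 2*b


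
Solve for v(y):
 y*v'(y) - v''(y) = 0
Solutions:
 v(y) = C1 + C2*erfi(sqrt(2)*y/2)


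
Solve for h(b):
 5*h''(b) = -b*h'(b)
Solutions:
 h(b) = C1 + C2*erf(sqrt(10)*b/10)


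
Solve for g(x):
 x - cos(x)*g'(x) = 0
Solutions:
 g(x) = C1 + Integral(x/cos(x), x)


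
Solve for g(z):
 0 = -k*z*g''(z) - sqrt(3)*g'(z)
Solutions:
 g(z) = C1 + z^(((re(k) - sqrt(3))*re(k) + im(k)^2)/(re(k)^2 + im(k)^2))*(C2*sin(sqrt(3)*log(z)*Abs(im(k))/(re(k)^2 + im(k)^2)) + C3*cos(sqrt(3)*log(z)*im(k)/(re(k)^2 + im(k)^2)))


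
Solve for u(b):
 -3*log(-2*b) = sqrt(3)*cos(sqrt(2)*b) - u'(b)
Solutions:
 u(b) = C1 + 3*b*log(-b) - 3*b + 3*b*log(2) + sqrt(6)*sin(sqrt(2)*b)/2


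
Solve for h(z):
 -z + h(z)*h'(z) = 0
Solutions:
 h(z) = -sqrt(C1 + z^2)
 h(z) = sqrt(C1 + z^2)


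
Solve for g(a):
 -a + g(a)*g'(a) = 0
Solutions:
 g(a) = -sqrt(C1 + a^2)
 g(a) = sqrt(C1 + a^2)


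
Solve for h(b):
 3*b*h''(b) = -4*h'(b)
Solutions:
 h(b) = C1 + C2/b^(1/3)


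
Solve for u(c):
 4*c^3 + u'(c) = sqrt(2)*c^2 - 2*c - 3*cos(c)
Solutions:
 u(c) = C1 - c^4 + sqrt(2)*c^3/3 - c^2 - 3*sin(c)


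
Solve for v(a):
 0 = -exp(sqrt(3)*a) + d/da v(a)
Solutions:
 v(a) = C1 + sqrt(3)*exp(sqrt(3)*a)/3


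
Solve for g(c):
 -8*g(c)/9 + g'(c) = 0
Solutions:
 g(c) = C1*exp(8*c/9)


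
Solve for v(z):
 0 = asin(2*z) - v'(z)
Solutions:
 v(z) = C1 + z*asin(2*z) + sqrt(1 - 4*z^2)/2


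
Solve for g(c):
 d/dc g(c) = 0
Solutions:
 g(c) = C1


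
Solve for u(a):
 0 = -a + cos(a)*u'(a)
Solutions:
 u(a) = C1 + Integral(a/cos(a), a)


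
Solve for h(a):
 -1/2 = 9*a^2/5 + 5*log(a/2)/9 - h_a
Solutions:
 h(a) = C1 + 3*a^3/5 + 5*a*log(a)/9 - 5*a*log(2)/9 - a/18


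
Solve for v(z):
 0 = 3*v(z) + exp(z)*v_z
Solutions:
 v(z) = C1*exp(3*exp(-z))


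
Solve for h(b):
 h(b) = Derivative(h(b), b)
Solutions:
 h(b) = C1*exp(b)


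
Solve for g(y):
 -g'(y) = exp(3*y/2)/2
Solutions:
 g(y) = C1 - exp(3*y/2)/3


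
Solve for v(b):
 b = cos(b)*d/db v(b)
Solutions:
 v(b) = C1 + Integral(b/cos(b), b)


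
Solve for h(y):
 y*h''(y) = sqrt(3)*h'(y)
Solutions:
 h(y) = C1 + C2*y^(1 + sqrt(3))


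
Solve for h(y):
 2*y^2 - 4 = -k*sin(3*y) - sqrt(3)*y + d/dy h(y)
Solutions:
 h(y) = C1 - k*cos(3*y)/3 + 2*y^3/3 + sqrt(3)*y^2/2 - 4*y


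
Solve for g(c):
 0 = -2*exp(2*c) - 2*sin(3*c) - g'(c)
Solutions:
 g(c) = C1 - exp(2*c) + 2*cos(3*c)/3


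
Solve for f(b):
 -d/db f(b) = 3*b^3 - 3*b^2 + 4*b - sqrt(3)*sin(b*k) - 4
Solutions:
 f(b) = C1 - 3*b^4/4 + b^3 - 2*b^2 + 4*b - sqrt(3)*cos(b*k)/k


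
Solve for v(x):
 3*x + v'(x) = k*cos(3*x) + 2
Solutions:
 v(x) = C1 + k*sin(3*x)/3 - 3*x^2/2 + 2*x


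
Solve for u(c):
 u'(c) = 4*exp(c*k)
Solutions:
 u(c) = C1 + 4*exp(c*k)/k


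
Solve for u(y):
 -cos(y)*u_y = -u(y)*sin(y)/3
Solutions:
 u(y) = C1/cos(y)^(1/3)


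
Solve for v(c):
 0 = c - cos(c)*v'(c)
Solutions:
 v(c) = C1 + Integral(c/cos(c), c)


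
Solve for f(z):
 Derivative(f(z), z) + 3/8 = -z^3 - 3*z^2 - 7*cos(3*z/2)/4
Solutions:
 f(z) = C1 - z^4/4 - z^3 - 3*z/8 - 7*sin(3*z/2)/6


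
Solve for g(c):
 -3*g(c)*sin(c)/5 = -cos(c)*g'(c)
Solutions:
 g(c) = C1/cos(c)^(3/5)


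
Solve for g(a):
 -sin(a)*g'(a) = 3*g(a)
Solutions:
 g(a) = C1*(cos(a) + 1)^(3/2)/(cos(a) - 1)^(3/2)


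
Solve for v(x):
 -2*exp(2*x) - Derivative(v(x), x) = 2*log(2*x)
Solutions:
 v(x) = C1 - 2*x*log(x) + 2*x*(1 - log(2)) - exp(2*x)


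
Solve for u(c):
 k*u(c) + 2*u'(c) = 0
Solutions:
 u(c) = C1*exp(-c*k/2)


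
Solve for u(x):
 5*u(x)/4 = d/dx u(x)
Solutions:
 u(x) = C1*exp(5*x/4)


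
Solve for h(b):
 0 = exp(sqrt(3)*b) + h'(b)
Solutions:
 h(b) = C1 - sqrt(3)*exp(sqrt(3)*b)/3


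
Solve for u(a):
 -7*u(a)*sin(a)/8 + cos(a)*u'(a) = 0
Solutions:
 u(a) = C1/cos(a)^(7/8)


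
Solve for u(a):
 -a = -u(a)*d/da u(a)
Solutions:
 u(a) = -sqrt(C1 + a^2)
 u(a) = sqrt(C1 + a^2)


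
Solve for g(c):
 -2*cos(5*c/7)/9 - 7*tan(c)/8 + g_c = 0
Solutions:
 g(c) = C1 - 7*log(cos(c))/8 + 14*sin(5*c/7)/45


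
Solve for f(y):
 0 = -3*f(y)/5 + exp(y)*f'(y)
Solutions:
 f(y) = C1*exp(-3*exp(-y)/5)


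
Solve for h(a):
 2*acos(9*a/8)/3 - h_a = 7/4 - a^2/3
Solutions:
 h(a) = C1 + a^3/9 + 2*a*acos(9*a/8)/3 - 7*a/4 - 2*sqrt(64 - 81*a^2)/27


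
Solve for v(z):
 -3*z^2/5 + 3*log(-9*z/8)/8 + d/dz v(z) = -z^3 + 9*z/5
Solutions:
 v(z) = C1 - z^4/4 + z^3/5 + 9*z^2/10 - 3*z*log(-z)/8 + 3*z*(-2*log(3) + 1 + 3*log(2))/8


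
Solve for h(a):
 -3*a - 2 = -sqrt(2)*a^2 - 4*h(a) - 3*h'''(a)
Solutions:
 h(a) = C3*exp(-6^(2/3)*a/3) - sqrt(2)*a^2/4 + 3*a/4 + (C1*sin(2^(2/3)*3^(1/6)*a/2) + C2*cos(2^(2/3)*3^(1/6)*a/2))*exp(6^(2/3)*a/6) + 1/2


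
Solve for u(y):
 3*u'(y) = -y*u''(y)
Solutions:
 u(y) = C1 + C2/y^2


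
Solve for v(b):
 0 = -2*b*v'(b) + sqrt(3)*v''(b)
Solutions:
 v(b) = C1 + C2*erfi(3^(3/4)*b/3)


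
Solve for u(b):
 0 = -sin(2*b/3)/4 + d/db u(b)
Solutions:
 u(b) = C1 - 3*cos(2*b/3)/8


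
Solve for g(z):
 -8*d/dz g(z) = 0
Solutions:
 g(z) = C1


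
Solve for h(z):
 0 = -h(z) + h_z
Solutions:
 h(z) = C1*exp(z)


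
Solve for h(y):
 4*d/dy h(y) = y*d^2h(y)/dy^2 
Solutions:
 h(y) = C1 + C2*y^5


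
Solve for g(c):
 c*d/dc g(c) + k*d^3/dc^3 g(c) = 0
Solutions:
 g(c) = C1 + Integral(C2*airyai(c*(-1/k)^(1/3)) + C3*airybi(c*(-1/k)^(1/3)), c)


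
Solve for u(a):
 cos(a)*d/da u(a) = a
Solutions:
 u(a) = C1 + Integral(a/cos(a), a)


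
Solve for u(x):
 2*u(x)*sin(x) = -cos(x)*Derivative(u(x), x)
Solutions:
 u(x) = C1*cos(x)^2


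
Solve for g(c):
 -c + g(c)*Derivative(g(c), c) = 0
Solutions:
 g(c) = -sqrt(C1 + c^2)
 g(c) = sqrt(C1 + c^2)


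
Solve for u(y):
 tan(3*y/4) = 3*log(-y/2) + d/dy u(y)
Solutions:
 u(y) = C1 - 3*y*log(-y) + 3*y*log(2) + 3*y - 4*log(cos(3*y/4))/3


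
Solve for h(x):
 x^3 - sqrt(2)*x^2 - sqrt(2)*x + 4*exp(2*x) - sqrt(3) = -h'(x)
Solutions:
 h(x) = C1 - x^4/4 + sqrt(2)*x^3/3 + sqrt(2)*x^2/2 + sqrt(3)*x - 2*exp(2*x)


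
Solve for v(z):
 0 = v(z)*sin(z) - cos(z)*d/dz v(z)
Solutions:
 v(z) = C1/cos(z)


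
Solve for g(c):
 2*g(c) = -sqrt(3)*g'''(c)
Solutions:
 g(c) = C3*exp(-2^(1/3)*3^(5/6)*c/3) + (C1*sin(6^(1/3)*c/2) + C2*cos(6^(1/3)*c/2))*exp(2^(1/3)*3^(5/6)*c/6)


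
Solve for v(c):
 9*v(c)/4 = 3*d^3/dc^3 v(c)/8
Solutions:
 v(c) = C3*exp(6^(1/3)*c) + (C1*sin(2^(1/3)*3^(5/6)*c/2) + C2*cos(2^(1/3)*3^(5/6)*c/2))*exp(-6^(1/3)*c/2)


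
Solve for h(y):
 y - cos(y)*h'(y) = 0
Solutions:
 h(y) = C1 + Integral(y/cos(y), y)


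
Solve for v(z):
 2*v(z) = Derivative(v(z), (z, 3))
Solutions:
 v(z) = C3*exp(2^(1/3)*z) + (C1*sin(2^(1/3)*sqrt(3)*z/2) + C2*cos(2^(1/3)*sqrt(3)*z/2))*exp(-2^(1/3)*z/2)


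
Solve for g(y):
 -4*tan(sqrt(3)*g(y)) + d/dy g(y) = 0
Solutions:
 g(y) = sqrt(3)*(pi - asin(C1*exp(4*sqrt(3)*y)))/3
 g(y) = sqrt(3)*asin(C1*exp(4*sqrt(3)*y))/3


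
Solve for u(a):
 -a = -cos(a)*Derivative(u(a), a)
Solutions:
 u(a) = C1 + Integral(a/cos(a), a)


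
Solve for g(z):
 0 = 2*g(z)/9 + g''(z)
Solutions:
 g(z) = C1*sin(sqrt(2)*z/3) + C2*cos(sqrt(2)*z/3)


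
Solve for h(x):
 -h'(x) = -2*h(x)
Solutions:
 h(x) = C1*exp(2*x)


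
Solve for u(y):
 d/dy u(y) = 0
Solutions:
 u(y) = C1


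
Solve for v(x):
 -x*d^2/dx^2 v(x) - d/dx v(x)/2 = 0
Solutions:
 v(x) = C1 + C2*sqrt(x)


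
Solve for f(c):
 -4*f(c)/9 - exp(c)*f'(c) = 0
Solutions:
 f(c) = C1*exp(4*exp(-c)/9)


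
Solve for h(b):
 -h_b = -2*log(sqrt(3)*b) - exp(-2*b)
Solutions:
 h(b) = C1 + 2*b*log(b) + b*(-2 + log(3)) - exp(-2*b)/2


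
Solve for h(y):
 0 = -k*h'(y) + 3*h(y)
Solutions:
 h(y) = C1*exp(3*y/k)


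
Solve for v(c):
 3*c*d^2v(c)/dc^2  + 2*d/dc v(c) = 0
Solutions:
 v(c) = C1 + C2*c^(1/3)


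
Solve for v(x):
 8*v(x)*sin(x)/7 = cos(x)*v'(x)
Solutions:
 v(x) = C1/cos(x)^(8/7)


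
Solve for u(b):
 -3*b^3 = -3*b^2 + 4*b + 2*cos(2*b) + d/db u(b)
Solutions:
 u(b) = C1 - 3*b^4/4 + b^3 - 2*b^2 - sin(2*b)


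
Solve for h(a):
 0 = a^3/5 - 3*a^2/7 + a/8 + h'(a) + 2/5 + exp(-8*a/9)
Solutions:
 h(a) = C1 - a^4/20 + a^3/7 - a^2/16 - 2*a/5 + 9*exp(-8*a/9)/8


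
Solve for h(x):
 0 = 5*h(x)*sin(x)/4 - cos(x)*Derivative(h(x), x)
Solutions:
 h(x) = C1/cos(x)^(5/4)


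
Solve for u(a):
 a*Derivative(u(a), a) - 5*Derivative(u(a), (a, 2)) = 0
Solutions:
 u(a) = C1 + C2*erfi(sqrt(10)*a/10)


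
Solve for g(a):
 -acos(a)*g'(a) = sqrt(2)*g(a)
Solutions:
 g(a) = C1*exp(-sqrt(2)*Integral(1/acos(a), a))


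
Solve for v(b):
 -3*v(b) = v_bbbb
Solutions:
 v(b) = (C1*sin(sqrt(2)*3^(1/4)*b/2) + C2*cos(sqrt(2)*3^(1/4)*b/2))*exp(-sqrt(2)*3^(1/4)*b/2) + (C3*sin(sqrt(2)*3^(1/4)*b/2) + C4*cos(sqrt(2)*3^(1/4)*b/2))*exp(sqrt(2)*3^(1/4)*b/2)


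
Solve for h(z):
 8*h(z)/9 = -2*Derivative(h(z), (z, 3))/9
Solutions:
 h(z) = C3*exp(-2^(2/3)*z) + (C1*sin(2^(2/3)*sqrt(3)*z/2) + C2*cos(2^(2/3)*sqrt(3)*z/2))*exp(2^(2/3)*z/2)


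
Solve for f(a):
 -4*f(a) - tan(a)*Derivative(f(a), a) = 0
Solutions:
 f(a) = C1/sin(a)^4


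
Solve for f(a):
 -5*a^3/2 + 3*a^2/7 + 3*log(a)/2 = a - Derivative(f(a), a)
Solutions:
 f(a) = C1 + 5*a^4/8 - a^3/7 + a^2/2 - 3*a*log(a)/2 + 3*a/2


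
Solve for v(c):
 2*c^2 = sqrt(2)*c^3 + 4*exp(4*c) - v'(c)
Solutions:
 v(c) = C1 + sqrt(2)*c^4/4 - 2*c^3/3 + exp(4*c)


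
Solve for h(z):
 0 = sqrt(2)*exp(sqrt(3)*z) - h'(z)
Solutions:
 h(z) = C1 + sqrt(6)*exp(sqrt(3)*z)/3


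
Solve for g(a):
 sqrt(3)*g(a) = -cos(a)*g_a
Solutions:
 g(a) = C1*(sin(a) - 1)^(sqrt(3)/2)/(sin(a) + 1)^(sqrt(3)/2)


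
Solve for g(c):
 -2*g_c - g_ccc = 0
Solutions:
 g(c) = C1 + C2*sin(sqrt(2)*c) + C3*cos(sqrt(2)*c)


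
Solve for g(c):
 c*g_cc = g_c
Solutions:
 g(c) = C1 + C2*c^2


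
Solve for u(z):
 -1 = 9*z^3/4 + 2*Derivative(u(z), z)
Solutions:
 u(z) = C1 - 9*z^4/32 - z/2


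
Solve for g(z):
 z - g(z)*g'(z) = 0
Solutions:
 g(z) = -sqrt(C1 + z^2)
 g(z) = sqrt(C1 + z^2)


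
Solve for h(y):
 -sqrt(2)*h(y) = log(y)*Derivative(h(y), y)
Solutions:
 h(y) = C1*exp(-sqrt(2)*li(y))


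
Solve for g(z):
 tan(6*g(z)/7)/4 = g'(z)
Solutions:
 g(z) = -7*asin(C1*exp(3*z/14))/6 + 7*pi/6
 g(z) = 7*asin(C1*exp(3*z/14))/6


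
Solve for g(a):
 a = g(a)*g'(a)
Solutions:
 g(a) = -sqrt(C1 + a^2)
 g(a) = sqrt(C1 + a^2)


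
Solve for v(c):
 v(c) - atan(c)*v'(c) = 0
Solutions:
 v(c) = C1*exp(Integral(1/atan(c), c))


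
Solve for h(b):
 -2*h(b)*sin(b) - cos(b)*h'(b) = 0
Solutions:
 h(b) = C1*cos(b)^2


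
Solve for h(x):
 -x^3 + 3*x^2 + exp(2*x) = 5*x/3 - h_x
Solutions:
 h(x) = C1 + x^4/4 - x^3 + 5*x^2/6 - exp(2*x)/2


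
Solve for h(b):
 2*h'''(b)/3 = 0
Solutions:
 h(b) = C1 + C2*b + C3*b^2


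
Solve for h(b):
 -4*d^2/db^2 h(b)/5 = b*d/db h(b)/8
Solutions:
 h(b) = C1 + C2*erf(sqrt(5)*b/8)


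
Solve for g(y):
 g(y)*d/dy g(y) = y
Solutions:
 g(y) = -sqrt(C1 + y^2)
 g(y) = sqrt(C1 + y^2)


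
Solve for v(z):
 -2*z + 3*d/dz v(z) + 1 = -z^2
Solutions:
 v(z) = C1 - z^3/9 + z^2/3 - z/3


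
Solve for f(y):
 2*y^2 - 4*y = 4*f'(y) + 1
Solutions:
 f(y) = C1 + y^3/6 - y^2/2 - y/4


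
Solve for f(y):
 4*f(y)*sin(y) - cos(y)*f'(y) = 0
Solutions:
 f(y) = C1/cos(y)^4


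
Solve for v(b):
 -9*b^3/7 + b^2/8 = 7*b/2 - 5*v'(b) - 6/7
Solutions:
 v(b) = C1 + 9*b^4/140 - b^3/120 + 7*b^2/20 - 6*b/35


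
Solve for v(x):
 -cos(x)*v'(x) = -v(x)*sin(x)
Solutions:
 v(x) = C1/cos(x)


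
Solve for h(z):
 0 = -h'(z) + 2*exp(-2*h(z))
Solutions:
 h(z) = log(-sqrt(C1 + 4*z))
 h(z) = log(C1 + 4*z)/2


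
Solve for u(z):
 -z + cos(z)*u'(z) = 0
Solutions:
 u(z) = C1 + Integral(z/cos(z), z)


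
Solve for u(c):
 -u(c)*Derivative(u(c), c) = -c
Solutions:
 u(c) = -sqrt(C1 + c^2)
 u(c) = sqrt(C1 + c^2)


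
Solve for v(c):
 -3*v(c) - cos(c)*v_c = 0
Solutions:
 v(c) = C1*(sin(c) - 1)^(3/2)/(sin(c) + 1)^(3/2)


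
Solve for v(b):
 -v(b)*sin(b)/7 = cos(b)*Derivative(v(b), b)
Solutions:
 v(b) = C1*cos(b)^(1/7)


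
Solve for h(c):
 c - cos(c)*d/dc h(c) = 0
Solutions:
 h(c) = C1 + Integral(c/cos(c), c)


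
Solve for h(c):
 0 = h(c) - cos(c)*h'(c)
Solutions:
 h(c) = C1*sqrt(sin(c) + 1)/sqrt(sin(c) - 1)


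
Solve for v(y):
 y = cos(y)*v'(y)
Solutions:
 v(y) = C1 + Integral(y/cos(y), y)


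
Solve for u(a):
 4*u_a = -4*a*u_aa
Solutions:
 u(a) = C1 + C2*log(a)


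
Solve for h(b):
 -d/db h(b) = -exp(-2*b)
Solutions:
 h(b) = C1 - exp(-2*b)/2


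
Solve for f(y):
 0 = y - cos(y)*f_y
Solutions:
 f(y) = C1 + Integral(y/cos(y), y)


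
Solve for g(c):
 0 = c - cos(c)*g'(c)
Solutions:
 g(c) = C1 + Integral(c/cos(c), c)


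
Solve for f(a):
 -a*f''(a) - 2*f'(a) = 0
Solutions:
 f(a) = C1 + C2/a


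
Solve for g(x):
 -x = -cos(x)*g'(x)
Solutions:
 g(x) = C1 + Integral(x/cos(x), x)


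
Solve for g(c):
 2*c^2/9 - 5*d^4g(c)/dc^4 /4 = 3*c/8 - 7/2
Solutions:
 g(c) = C1 + C2*c + C3*c^2 + C4*c^3 + c^6/2025 - c^5/400 + 7*c^4/60


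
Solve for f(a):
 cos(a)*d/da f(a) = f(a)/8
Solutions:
 f(a) = C1*(sin(a) + 1)^(1/16)/(sin(a) - 1)^(1/16)


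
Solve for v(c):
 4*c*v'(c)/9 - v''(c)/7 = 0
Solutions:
 v(c) = C1 + C2*erfi(sqrt(14)*c/3)


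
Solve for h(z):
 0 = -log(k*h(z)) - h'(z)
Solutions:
 li(k*h(z))/k = C1 - z


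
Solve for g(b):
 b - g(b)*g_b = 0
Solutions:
 g(b) = -sqrt(C1 + b^2)
 g(b) = sqrt(C1 + b^2)


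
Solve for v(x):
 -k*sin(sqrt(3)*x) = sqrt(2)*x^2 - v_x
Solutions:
 v(x) = C1 - sqrt(3)*k*cos(sqrt(3)*x)/3 + sqrt(2)*x^3/3


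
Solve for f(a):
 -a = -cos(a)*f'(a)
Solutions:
 f(a) = C1 + Integral(a/cos(a), a)


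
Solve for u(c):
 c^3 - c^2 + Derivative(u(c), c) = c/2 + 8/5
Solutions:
 u(c) = C1 - c^4/4 + c^3/3 + c^2/4 + 8*c/5


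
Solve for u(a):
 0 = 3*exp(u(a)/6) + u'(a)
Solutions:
 u(a) = 6*log(1/(C1 + 3*a)) + 6*log(6)


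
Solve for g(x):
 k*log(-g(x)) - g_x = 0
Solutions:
 -li(-g(x)) = C1 + k*x


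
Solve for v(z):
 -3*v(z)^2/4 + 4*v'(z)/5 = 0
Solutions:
 v(z) = -16/(C1 + 15*z)


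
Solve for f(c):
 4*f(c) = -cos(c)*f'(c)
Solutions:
 f(c) = C1*(sin(c)^2 - 2*sin(c) + 1)/(sin(c)^2 + 2*sin(c) + 1)


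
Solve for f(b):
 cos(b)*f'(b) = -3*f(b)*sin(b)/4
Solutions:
 f(b) = C1*cos(b)^(3/4)


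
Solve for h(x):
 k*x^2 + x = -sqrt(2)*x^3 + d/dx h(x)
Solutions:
 h(x) = C1 + k*x^3/3 + sqrt(2)*x^4/4 + x^2/2


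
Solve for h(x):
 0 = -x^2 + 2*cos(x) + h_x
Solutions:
 h(x) = C1 + x^3/3 - 2*sin(x)


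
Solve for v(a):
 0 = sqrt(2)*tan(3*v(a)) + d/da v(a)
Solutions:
 v(a) = -asin(C1*exp(-3*sqrt(2)*a))/3 + pi/3
 v(a) = asin(C1*exp(-3*sqrt(2)*a))/3


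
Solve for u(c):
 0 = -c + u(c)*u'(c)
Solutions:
 u(c) = -sqrt(C1 + c^2)
 u(c) = sqrt(C1 + c^2)


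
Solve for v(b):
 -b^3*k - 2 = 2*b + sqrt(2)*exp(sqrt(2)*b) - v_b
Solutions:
 v(b) = C1 + b^4*k/4 + b^2 + 2*b + exp(sqrt(2)*b)


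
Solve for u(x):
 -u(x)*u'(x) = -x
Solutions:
 u(x) = -sqrt(C1 + x^2)
 u(x) = sqrt(C1 + x^2)


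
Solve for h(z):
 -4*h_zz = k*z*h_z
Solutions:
 h(z) = Piecewise((-sqrt(2)*sqrt(pi)*C1*erf(sqrt(2)*sqrt(k)*z/4)/sqrt(k) - C2, (k > 0) | (k < 0)), (-C1*z - C2, True))


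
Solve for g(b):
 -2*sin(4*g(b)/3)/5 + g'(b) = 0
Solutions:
 -2*b/5 + 3*log(cos(4*g(b)/3) - 1)/8 - 3*log(cos(4*g(b)/3) + 1)/8 = C1


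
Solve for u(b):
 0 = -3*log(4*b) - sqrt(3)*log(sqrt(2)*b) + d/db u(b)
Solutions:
 u(b) = C1 + sqrt(3)*b*log(b) + 3*b*log(b) - 3*b - sqrt(3)*b + b*log(2^(sqrt(3)/2 + 6))


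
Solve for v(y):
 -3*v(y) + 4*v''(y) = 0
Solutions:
 v(y) = C1*exp(-sqrt(3)*y/2) + C2*exp(sqrt(3)*y/2)


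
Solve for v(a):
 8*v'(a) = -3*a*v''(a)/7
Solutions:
 v(a) = C1 + C2/a^(53/3)


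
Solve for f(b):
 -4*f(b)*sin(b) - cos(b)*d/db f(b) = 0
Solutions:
 f(b) = C1*cos(b)^4


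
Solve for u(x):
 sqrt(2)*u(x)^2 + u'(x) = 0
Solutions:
 u(x) = 1/(C1 + sqrt(2)*x)


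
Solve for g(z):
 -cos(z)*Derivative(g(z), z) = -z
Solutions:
 g(z) = C1 + Integral(z/cos(z), z)


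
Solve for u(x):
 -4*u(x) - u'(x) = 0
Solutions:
 u(x) = C1*exp(-4*x)


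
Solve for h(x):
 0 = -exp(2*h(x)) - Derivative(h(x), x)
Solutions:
 h(x) = log(-sqrt(-1/(C1 - x))) - log(2)/2
 h(x) = log(-1/(C1 - x))/2 - log(2)/2


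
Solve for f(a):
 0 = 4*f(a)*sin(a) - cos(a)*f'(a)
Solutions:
 f(a) = C1/cos(a)^4


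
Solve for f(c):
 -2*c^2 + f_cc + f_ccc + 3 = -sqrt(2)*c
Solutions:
 f(c) = C1 + C2*c + C3*exp(-c) + c^4/6 + c^3*(-4 - sqrt(2))/6 + c^2*(1 + sqrt(2))/2


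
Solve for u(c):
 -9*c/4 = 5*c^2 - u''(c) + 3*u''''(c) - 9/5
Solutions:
 u(c) = C1 + C2*c + C3*exp(-sqrt(3)*c/3) + C4*exp(sqrt(3)*c/3) + 5*c^4/12 + 3*c^3/8 + 141*c^2/10


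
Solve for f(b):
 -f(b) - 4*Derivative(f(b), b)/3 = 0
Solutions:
 f(b) = C1*exp(-3*b/4)


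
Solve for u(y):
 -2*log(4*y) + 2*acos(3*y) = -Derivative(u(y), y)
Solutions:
 u(y) = C1 + 2*y*log(y) - 2*y*acos(3*y) - 2*y + 4*y*log(2) + 2*sqrt(1 - 9*y^2)/3


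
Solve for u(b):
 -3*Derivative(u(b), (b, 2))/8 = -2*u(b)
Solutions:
 u(b) = C1*exp(-4*sqrt(3)*b/3) + C2*exp(4*sqrt(3)*b/3)


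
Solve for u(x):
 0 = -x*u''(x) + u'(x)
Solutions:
 u(x) = C1 + C2*x^2


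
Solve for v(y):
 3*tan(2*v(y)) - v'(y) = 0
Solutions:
 v(y) = -asin(C1*exp(6*y))/2 + pi/2
 v(y) = asin(C1*exp(6*y))/2


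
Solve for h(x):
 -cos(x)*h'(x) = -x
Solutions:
 h(x) = C1 + Integral(x/cos(x), x)


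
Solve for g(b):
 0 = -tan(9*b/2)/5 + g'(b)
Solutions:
 g(b) = C1 - 2*log(cos(9*b/2))/45


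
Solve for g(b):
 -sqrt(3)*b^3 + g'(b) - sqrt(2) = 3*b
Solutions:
 g(b) = C1 + sqrt(3)*b^4/4 + 3*b^2/2 + sqrt(2)*b


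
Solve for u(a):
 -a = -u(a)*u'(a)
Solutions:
 u(a) = -sqrt(C1 + a^2)
 u(a) = sqrt(C1 + a^2)


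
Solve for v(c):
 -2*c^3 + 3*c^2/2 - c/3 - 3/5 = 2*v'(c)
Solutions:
 v(c) = C1 - c^4/4 + c^3/4 - c^2/12 - 3*c/10


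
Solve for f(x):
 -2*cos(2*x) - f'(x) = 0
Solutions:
 f(x) = C1 - sin(2*x)


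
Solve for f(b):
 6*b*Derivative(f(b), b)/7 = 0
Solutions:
 f(b) = C1


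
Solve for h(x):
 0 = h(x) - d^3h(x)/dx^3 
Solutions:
 h(x) = C3*exp(x) + (C1*sin(sqrt(3)*x/2) + C2*cos(sqrt(3)*x/2))*exp(-x/2)


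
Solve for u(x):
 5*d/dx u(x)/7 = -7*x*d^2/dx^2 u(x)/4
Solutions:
 u(x) = C1 + C2*x^(29/49)


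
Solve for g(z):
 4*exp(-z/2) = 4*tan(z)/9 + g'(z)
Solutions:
 g(z) = C1 - 2*log(tan(z)^2 + 1)/9 - 8*exp(-z/2)


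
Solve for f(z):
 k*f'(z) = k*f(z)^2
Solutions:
 f(z) = -1/(C1 + z)


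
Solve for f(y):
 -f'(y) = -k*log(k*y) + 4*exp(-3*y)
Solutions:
 f(y) = C1 + k*y*log(k*y) - k*y + 4*exp(-3*y)/3


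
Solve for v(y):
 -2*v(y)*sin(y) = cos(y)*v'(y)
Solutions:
 v(y) = C1*cos(y)^2


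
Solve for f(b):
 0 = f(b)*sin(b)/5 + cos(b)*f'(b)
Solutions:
 f(b) = C1*cos(b)^(1/5)


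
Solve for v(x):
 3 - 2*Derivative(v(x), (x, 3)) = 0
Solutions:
 v(x) = C1 + C2*x + C3*x^2 + x^3/4


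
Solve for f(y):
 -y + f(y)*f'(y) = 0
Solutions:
 f(y) = -sqrt(C1 + y^2)
 f(y) = sqrt(C1 + y^2)


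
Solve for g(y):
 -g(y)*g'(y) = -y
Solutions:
 g(y) = -sqrt(C1 + y^2)
 g(y) = sqrt(C1 + y^2)


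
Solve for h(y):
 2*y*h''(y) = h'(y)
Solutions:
 h(y) = C1 + C2*y^(3/2)


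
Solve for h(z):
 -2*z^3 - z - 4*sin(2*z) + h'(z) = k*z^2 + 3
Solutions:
 h(z) = C1 + k*z^3/3 + z^4/2 + z^2/2 + 3*z - 2*cos(2*z)


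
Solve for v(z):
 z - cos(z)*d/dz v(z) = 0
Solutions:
 v(z) = C1 + Integral(z/cos(z), z)


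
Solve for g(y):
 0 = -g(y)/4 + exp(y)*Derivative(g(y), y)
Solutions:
 g(y) = C1*exp(-exp(-y)/4)


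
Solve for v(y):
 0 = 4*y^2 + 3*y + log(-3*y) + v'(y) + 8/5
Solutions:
 v(y) = C1 - 4*y^3/3 - 3*y^2/2 - y*log(-y) + y*(-log(3) - 3/5)


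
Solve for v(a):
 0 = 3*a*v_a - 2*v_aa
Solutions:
 v(a) = C1 + C2*erfi(sqrt(3)*a/2)


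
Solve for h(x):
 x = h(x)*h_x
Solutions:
 h(x) = -sqrt(C1 + x^2)
 h(x) = sqrt(C1 + x^2)


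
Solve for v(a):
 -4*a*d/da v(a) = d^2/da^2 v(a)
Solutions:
 v(a) = C1 + C2*erf(sqrt(2)*a)


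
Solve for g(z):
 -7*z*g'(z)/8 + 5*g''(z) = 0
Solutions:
 g(z) = C1 + C2*erfi(sqrt(35)*z/20)


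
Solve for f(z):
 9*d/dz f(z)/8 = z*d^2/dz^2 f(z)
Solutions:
 f(z) = C1 + C2*z^(17/8)


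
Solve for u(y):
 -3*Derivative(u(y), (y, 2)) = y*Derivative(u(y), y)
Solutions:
 u(y) = C1 + C2*erf(sqrt(6)*y/6)


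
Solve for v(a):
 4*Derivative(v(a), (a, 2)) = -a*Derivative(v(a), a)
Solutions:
 v(a) = C1 + C2*erf(sqrt(2)*a/4)


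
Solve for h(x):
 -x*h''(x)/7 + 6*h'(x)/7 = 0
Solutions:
 h(x) = C1 + C2*x^7


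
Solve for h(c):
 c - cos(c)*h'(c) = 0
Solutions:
 h(c) = C1 + Integral(c/cos(c), c)


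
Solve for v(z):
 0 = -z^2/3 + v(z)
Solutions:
 v(z) = z^2/3


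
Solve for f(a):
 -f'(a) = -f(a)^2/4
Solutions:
 f(a) = -4/(C1 + a)


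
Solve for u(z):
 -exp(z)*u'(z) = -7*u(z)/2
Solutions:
 u(z) = C1*exp(-7*exp(-z)/2)


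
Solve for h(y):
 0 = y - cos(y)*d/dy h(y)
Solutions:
 h(y) = C1 + Integral(y/cos(y), y)


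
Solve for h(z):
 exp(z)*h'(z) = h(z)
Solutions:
 h(z) = C1*exp(-exp(-z))


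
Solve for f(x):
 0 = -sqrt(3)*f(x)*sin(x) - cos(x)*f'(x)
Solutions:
 f(x) = C1*cos(x)^(sqrt(3))


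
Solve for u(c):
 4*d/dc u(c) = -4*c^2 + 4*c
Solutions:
 u(c) = C1 - c^3/3 + c^2/2


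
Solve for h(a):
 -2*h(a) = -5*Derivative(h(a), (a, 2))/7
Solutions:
 h(a) = C1*exp(-sqrt(70)*a/5) + C2*exp(sqrt(70)*a/5)


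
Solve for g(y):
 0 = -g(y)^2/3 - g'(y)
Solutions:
 g(y) = 3/(C1 + y)


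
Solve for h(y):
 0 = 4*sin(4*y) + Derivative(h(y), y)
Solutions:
 h(y) = C1 + cos(4*y)


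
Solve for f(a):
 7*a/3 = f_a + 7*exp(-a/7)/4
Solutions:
 f(a) = C1 + 7*a^2/6 + 49*exp(-a/7)/4


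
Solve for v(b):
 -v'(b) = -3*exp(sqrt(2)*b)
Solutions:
 v(b) = C1 + 3*sqrt(2)*exp(sqrt(2)*b)/2


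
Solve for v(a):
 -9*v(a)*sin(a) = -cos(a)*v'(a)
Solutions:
 v(a) = C1/cos(a)^9


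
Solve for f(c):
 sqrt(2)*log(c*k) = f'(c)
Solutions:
 f(c) = C1 + sqrt(2)*c*log(c*k) - sqrt(2)*c


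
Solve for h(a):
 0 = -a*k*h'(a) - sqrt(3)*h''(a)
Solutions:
 h(a) = Piecewise((-sqrt(2)*3^(1/4)*sqrt(pi)*C1*erf(sqrt(2)*3^(3/4)*a*sqrt(k)/6)/(2*sqrt(k)) - C2, (k > 0) | (k < 0)), (-C1*a - C2, True))


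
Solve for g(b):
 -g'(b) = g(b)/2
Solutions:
 g(b) = C1*exp(-b/2)


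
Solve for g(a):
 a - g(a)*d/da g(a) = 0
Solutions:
 g(a) = -sqrt(C1 + a^2)
 g(a) = sqrt(C1 + a^2)


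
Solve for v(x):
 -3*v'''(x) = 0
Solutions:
 v(x) = C1 + C2*x + C3*x^2


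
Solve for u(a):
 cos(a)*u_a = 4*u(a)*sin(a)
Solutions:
 u(a) = C1/cos(a)^4


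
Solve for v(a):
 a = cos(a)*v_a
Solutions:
 v(a) = C1 + Integral(a/cos(a), a)


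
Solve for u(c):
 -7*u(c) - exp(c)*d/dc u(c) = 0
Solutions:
 u(c) = C1*exp(7*exp(-c))


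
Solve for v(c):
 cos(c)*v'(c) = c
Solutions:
 v(c) = C1 + Integral(c/cos(c), c)


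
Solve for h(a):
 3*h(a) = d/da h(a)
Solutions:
 h(a) = C1*exp(3*a)


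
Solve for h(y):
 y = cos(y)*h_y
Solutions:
 h(y) = C1 + Integral(y/cos(y), y)


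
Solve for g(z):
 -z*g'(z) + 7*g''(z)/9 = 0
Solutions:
 g(z) = C1 + C2*erfi(3*sqrt(14)*z/14)


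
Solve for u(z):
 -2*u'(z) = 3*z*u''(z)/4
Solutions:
 u(z) = C1 + C2/z^(5/3)


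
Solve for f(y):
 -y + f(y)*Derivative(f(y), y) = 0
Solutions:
 f(y) = -sqrt(C1 + y^2)
 f(y) = sqrt(C1 + y^2)


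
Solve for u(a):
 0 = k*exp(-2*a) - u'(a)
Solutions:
 u(a) = C1 - k*exp(-2*a)/2


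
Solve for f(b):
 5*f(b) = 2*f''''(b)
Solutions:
 f(b) = C1*exp(-2^(3/4)*5^(1/4)*b/2) + C2*exp(2^(3/4)*5^(1/4)*b/2) + C3*sin(2^(3/4)*5^(1/4)*b/2) + C4*cos(2^(3/4)*5^(1/4)*b/2)


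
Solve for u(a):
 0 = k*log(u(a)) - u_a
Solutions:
 li(u(a)) = C1 + a*k


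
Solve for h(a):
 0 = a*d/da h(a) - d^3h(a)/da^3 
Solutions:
 h(a) = C1 + Integral(C2*airyai(a) + C3*airybi(a), a)


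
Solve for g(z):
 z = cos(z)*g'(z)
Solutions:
 g(z) = C1 + Integral(z/cos(z), z)


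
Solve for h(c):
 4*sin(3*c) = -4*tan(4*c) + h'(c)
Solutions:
 h(c) = C1 - log(cos(4*c)) - 4*cos(3*c)/3


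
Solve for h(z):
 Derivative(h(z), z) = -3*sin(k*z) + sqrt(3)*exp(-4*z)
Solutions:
 h(z) = C1 - sqrt(3)*exp(-4*z)/4 + 3*cos(k*z)/k


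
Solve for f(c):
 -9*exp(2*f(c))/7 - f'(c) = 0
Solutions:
 f(c) = log(-sqrt(1/(C1 + 9*c))) - log(2) + log(14)/2
 f(c) = log(1/(C1 + 9*c))/2 - log(2) + log(14)/2


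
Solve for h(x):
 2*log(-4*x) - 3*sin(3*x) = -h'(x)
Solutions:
 h(x) = C1 - 2*x*log(-x) - 4*x*log(2) + 2*x - cos(3*x)


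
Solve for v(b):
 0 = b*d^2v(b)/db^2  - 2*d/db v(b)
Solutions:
 v(b) = C1 + C2*b^3


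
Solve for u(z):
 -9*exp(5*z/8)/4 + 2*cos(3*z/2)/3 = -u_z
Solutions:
 u(z) = C1 + 18*exp(5*z/8)/5 - 4*sin(3*z/2)/9


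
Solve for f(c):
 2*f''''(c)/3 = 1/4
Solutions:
 f(c) = C1 + C2*c + C3*c^2 + C4*c^3 + c^4/64


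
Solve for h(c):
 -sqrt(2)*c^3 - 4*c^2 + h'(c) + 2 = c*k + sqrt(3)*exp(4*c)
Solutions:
 h(c) = C1 + sqrt(2)*c^4/4 + 4*c^3/3 + c^2*k/2 - 2*c + sqrt(3)*exp(4*c)/4


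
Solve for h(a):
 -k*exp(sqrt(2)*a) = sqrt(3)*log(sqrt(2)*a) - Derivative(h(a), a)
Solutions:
 h(a) = C1 + sqrt(3)*a*log(a) + sqrt(3)*a*(-1 + log(2)/2) + sqrt(2)*k*exp(sqrt(2)*a)/2


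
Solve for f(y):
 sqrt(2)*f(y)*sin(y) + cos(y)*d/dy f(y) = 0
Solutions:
 f(y) = C1*cos(y)^(sqrt(2))


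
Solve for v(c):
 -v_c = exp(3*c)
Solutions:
 v(c) = C1 - exp(3*c)/3


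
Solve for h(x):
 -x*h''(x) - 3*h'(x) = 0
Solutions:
 h(x) = C1 + C2/x^2


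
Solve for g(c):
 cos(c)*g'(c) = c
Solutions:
 g(c) = C1 + Integral(c/cos(c), c)


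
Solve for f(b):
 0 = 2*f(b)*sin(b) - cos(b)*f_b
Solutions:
 f(b) = C1/cos(b)^2


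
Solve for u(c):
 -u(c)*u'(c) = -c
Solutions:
 u(c) = -sqrt(C1 + c^2)
 u(c) = sqrt(C1 + c^2)


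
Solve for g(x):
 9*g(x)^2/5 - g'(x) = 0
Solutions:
 g(x) = -5/(C1 + 9*x)


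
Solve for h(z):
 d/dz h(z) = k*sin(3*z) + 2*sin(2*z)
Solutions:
 h(z) = C1 - k*cos(3*z)/3 - cos(2*z)


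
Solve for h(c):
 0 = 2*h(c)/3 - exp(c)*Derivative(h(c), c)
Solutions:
 h(c) = C1*exp(-2*exp(-c)/3)


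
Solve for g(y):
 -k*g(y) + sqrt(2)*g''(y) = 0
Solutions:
 g(y) = C1*exp(-2^(3/4)*sqrt(k)*y/2) + C2*exp(2^(3/4)*sqrt(k)*y/2)


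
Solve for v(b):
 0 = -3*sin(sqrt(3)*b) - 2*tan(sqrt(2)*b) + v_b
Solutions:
 v(b) = C1 - sqrt(2)*log(cos(sqrt(2)*b)) - sqrt(3)*cos(sqrt(3)*b)


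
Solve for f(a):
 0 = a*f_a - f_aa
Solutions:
 f(a) = C1 + C2*erfi(sqrt(2)*a/2)


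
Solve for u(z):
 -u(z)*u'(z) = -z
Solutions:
 u(z) = -sqrt(C1 + z^2)
 u(z) = sqrt(C1 + z^2)


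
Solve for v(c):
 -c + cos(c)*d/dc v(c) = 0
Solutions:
 v(c) = C1 + Integral(c/cos(c), c)


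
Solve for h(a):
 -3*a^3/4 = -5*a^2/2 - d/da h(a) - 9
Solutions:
 h(a) = C1 + 3*a^4/16 - 5*a^3/6 - 9*a


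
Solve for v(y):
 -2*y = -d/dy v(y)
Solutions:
 v(y) = C1 + y^2


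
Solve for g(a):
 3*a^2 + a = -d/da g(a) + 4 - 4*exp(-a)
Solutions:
 g(a) = C1 - a^3 - a^2/2 + 4*a + 4*exp(-a)


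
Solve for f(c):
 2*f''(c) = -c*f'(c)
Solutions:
 f(c) = C1 + C2*erf(c/2)


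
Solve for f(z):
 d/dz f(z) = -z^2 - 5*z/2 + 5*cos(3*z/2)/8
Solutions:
 f(z) = C1 - z^3/3 - 5*z^2/4 + 5*sin(3*z/2)/12


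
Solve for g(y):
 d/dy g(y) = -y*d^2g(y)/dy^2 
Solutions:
 g(y) = C1 + C2*log(y)


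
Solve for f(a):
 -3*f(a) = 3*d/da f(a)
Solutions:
 f(a) = C1*exp(-a)


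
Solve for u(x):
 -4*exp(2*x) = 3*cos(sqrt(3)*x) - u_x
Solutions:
 u(x) = C1 + 2*exp(2*x) + sqrt(3)*sin(sqrt(3)*x)


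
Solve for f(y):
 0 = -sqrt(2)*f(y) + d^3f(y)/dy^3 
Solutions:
 f(y) = C3*exp(2^(1/6)*y) + (C1*sin(2^(1/6)*sqrt(3)*y/2) + C2*cos(2^(1/6)*sqrt(3)*y/2))*exp(-2^(1/6)*y/2)


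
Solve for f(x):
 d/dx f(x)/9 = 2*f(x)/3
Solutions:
 f(x) = C1*exp(6*x)


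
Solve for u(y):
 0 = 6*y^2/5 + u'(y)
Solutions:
 u(y) = C1 - 2*y^3/5


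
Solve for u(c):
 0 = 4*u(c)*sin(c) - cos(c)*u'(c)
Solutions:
 u(c) = C1/cos(c)^4


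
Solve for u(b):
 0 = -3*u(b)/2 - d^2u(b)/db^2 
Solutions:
 u(b) = C1*sin(sqrt(6)*b/2) + C2*cos(sqrt(6)*b/2)


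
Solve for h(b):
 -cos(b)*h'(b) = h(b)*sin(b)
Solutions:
 h(b) = C1*cos(b)


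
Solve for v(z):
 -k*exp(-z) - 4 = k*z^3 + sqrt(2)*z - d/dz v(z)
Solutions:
 v(z) = C1 + k*z^4/4 - k*exp(-z) + sqrt(2)*z^2/2 + 4*z


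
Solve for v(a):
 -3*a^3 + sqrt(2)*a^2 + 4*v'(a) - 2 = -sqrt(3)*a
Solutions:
 v(a) = C1 + 3*a^4/16 - sqrt(2)*a^3/12 - sqrt(3)*a^2/8 + a/2


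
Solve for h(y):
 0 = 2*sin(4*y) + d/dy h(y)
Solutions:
 h(y) = C1 + cos(4*y)/2


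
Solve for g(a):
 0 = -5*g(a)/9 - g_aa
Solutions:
 g(a) = C1*sin(sqrt(5)*a/3) + C2*cos(sqrt(5)*a/3)


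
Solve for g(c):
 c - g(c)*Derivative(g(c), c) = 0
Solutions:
 g(c) = -sqrt(C1 + c^2)
 g(c) = sqrt(C1 + c^2)


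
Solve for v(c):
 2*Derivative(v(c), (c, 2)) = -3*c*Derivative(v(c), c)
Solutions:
 v(c) = C1 + C2*erf(sqrt(3)*c/2)


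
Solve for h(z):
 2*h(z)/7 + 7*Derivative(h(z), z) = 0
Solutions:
 h(z) = C1*exp(-2*z/49)


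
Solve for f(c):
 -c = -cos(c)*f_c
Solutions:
 f(c) = C1 + Integral(c/cos(c), c)


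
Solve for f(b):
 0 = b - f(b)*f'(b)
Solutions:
 f(b) = -sqrt(C1 + b^2)
 f(b) = sqrt(C1 + b^2)


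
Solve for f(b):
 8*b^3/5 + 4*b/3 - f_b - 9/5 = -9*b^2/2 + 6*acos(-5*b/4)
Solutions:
 f(b) = C1 + 2*b^4/5 + 3*b^3/2 + 2*b^2/3 - 6*b*acos(-5*b/4) - 9*b/5 - 6*sqrt(16 - 25*b^2)/5


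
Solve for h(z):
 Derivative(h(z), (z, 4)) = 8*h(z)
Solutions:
 h(z) = C1*exp(-2^(3/4)*z) + C2*exp(2^(3/4)*z) + C3*sin(2^(3/4)*z) + C4*cos(2^(3/4)*z)


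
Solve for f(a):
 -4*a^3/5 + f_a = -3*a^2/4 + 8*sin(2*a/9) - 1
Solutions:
 f(a) = C1 + a^4/5 - a^3/4 - a - 36*cos(2*a/9)


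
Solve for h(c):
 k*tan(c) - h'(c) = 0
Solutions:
 h(c) = C1 - k*log(cos(c))


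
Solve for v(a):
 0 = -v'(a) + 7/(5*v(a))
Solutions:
 v(a) = -sqrt(C1 + 70*a)/5
 v(a) = sqrt(C1 + 70*a)/5


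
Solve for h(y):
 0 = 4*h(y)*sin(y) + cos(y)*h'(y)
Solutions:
 h(y) = C1*cos(y)^4


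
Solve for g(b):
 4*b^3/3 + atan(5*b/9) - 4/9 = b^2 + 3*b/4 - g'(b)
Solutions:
 g(b) = C1 - b^4/3 + b^3/3 + 3*b^2/8 - b*atan(5*b/9) + 4*b/9 + 9*log(25*b^2 + 81)/10


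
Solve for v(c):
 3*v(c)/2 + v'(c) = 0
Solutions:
 v(c) = C1*exp(-3*c/2)


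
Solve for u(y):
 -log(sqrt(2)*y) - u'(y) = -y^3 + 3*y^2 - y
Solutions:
 u(y) = C1 + y^4/4 - y^3 + y^2/2 - y*log(y) - y*log(2)/2 + y


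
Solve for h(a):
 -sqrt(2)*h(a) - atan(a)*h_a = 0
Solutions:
 h(a) = C1*exp(-sqrt(2)*Integral(1/atan(a), a))


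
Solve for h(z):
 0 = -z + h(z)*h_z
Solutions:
 h(z) = -sqrt(C1 + z^2)
 h(z) = sqrt(C1 + z^2)


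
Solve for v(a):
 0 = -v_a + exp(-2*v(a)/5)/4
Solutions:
 v(a) = 5*log(-sqrt(C1 + a)) - 5*log(10)/2
 v(a) = 5*log(C1 + a/10)/2


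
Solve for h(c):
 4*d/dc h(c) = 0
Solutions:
 h(c) = C1


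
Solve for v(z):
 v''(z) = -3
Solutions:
 v(z) = C1 + C2*z - 3*z^2/2


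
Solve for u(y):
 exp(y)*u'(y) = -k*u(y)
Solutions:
 u(y) = C1*exp(k*exp(-y))


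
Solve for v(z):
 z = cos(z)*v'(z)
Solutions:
 v(z) = C1 + Integral(z/cos(z), z)


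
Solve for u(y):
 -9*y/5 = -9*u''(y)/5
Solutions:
 u(y) = C1 + C2*y + y^3/6


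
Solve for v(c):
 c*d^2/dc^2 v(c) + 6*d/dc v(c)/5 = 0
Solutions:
 v(c) = C1 + C2/c^(1/5)


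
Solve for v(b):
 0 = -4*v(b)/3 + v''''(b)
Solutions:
 v(b) = C1*exp(-sqrt(2)*3^(3/4)*b/3) + C2*exp(sqrt(2)*3^(3/4)*b/3) + C3*sin(sqrt(2)*3^(3/4)*b/3) + C4*cos(sqrt(2)*3^(3/4)*b/3)


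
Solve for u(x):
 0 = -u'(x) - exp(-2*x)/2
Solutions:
 u(x) = C1 + exp(-2*x)/4


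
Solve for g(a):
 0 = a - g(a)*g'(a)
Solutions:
 g(a) = -sqrt(C1 + a^2)
 g(a) = sqrt(C1 + a^2)


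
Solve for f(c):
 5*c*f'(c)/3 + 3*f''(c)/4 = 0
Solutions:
 f(c) = C1 + C2*erf(sqrt(10)*c/3)


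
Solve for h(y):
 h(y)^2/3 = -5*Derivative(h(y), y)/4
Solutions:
 h(y) = 15/(C1 + 4*y)


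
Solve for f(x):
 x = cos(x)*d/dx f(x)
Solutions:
 f(x) = C1 + Integral(x/cos(x), x)


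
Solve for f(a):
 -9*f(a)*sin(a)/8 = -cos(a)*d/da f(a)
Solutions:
 f(a) = C1/cos(a)^(9/8)


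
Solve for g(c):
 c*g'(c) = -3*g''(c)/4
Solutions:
 g(c) = C1 + C2*erf(sqrt(6)*c/3)


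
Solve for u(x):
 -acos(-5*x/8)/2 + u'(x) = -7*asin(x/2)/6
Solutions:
 u(x) = C1 + x*acos(-5*x/8)/2 - 7*x*asin(x/2)/6 - 7*sqrt(4 - x^2)/6 + sqrt(64 - 25*x^2)/10


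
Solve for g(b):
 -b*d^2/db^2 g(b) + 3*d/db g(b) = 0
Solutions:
 g(b) = C1 + C2*b^4


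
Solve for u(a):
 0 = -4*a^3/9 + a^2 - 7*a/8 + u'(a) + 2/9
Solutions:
 u(a) = C1 + a^4/9 - a^3/3 + 7*a^2/16 - 2*a/9
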